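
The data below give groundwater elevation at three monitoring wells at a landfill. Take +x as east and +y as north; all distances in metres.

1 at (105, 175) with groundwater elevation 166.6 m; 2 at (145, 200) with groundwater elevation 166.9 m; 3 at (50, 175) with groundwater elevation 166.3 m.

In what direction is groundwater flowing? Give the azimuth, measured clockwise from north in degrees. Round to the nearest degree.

239°

Differences from 1: to 2 (Δx, Δy, Δh) = (40, 25, +0.3); to 3 = (-55, 0, -0.3).
Determinant of the coordinate differences = 40·0 − (-55)·25 = 1375.
∂h/∂x = [(+0.3)·0 − (-0.3)·25] / 1375 = +0.005455
∂h/∂y = [40·(-0.3) − (-55)·(+0.3)] / 1375 = +0.003273
Flow direction (−∇h) has components (-0.005455 E, -0.003273 N).
Azimuth = atan2(E, N) = atan2(-0.005455, -0.003273) = 239.0° ≈ 239°.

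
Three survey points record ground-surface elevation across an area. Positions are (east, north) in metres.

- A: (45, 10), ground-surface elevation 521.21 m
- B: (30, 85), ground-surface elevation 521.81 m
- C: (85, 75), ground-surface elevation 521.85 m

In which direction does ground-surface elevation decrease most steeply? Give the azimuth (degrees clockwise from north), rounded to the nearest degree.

195°

With z = a·x + b·y + c and A as origin, the differences give:
  (-15)·a + 75·b = +0.60
  40·a + 65·b = +0.64
Eliminate b (×65 and ×75, subtract): -3975·a = -9.000 → a = ∂z/∂x = +0.002264
Back-substitute: b = ∂z/∂y = +0.008453.
Steepest decrease is along −∇f: components (-0.002264 E, -0.008453 N).
Azimuth = atan2(-0.002264, -0.008453) = 195.0° ≈ 195°.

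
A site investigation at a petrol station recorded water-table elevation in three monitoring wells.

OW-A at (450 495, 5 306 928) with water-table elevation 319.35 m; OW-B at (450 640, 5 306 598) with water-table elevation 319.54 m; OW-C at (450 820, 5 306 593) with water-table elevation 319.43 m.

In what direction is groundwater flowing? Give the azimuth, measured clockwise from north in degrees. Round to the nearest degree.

Taking OW-A as reference: OW-B−OW-A = (145, -330, +0.19); OW-C−OW-A = (325, -335, +0.08).
Determinant of the coordinate differences = 145·(-335) − 325·(-330) = 58675.
∂h/∂x = [(+0.19)·(-335) − (+0.08)·(-330)] / 58675 = -0.0006349
∂h/∂y = [145·(+0.08) − 325·(+0.19)] / 58675 = -0.0008547
Flow direction (−∇h) has components (+0.0006349 E, +0.0008547 N).
Azimuth = atan2(E, N) = atan2(+0.0006349, +0.0008547) = 36.6° ≈ 037°.

037°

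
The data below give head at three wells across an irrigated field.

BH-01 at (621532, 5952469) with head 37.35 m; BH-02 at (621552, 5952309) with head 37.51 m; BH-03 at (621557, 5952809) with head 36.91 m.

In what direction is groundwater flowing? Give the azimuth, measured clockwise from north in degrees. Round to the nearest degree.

Differences from BH-01: to BH-02 (Δx, Δy, Δh) = (20, -160, +0.16); to BH-03 = (25, 340, -0.44).
Solve a·Δx + b·Δy = Δh: det = 20·340 − 25·(-160) = 10800.
∂h/∂x = [(+0.16)·340 − (-0.44)·(-160)] / 10800 = -0.001481
∂h/∂y = [20·(-0.44) − 25·(+0.16)] / 10800 = -0.001185
Flow direction (−∇h) has components (+0.001481 E, +0.001185 N).
Azimuth = atan2(E, N) = atan2(+0.001481, +0.001185) = 51.3° ≈ 051°.

051°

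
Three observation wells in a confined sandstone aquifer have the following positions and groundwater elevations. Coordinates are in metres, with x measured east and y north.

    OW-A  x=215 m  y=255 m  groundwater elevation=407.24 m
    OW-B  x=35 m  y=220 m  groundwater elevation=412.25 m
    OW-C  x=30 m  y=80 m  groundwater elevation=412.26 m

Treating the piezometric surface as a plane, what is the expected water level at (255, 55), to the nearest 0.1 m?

405.9 m

Taking OW-A as reference: OW-B−OW-A = (-180, -35, +5.01); OW-C−OW-A = (-185, -175, +5.02).
Determinant of the coordinate differences = (-180)·(-175) − (-185)·(-35) = 25025.
∂h/∂x = [(+5.01)·(-175) − (+5.02)·(-35)] / 25025 = -0.02801
∂h/∂y = [(-180)·(+5.02) − (-185)·(+5.01)] / 25025 = +0.0009291
h(255, 55) = 407.24 + (-0.02801)·(40) + (+0.0009291)·(-200) = 407.24 -1.121 -0.186 = 405.934 m.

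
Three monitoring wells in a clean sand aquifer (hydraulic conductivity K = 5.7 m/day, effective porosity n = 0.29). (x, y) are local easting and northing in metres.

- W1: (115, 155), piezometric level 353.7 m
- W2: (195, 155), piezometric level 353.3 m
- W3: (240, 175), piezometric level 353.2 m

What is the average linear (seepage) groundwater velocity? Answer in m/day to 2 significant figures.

Taking W1 as reference: W2−W1 = (80, 0, -0.4); W3−W1 = (125, 20, -0.5).
Determinant of the coordinate differences = 80·20 − 125·0 = 1600.
∂h/∂x = [(-0.4)·20 − (-0.5)·0] / 1600 = -0.005000
∂h/∂y = [80·(-0.5) − 125·(-0.4)] / 1600 = +0.006250
|∇h| = √(-0.005000² + 0.006250²) = 0.008004
Seepage velocity v = K·i/n = 5.7 × 0.008004 / 0.29 = 0.1573 m/day.

0.16 m/day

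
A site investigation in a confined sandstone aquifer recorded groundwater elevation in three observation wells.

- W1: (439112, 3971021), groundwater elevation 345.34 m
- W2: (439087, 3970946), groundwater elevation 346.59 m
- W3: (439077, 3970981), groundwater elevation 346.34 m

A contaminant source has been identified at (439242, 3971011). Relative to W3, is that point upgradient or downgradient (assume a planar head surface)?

downgradient

With h = a·x + b·y + c and W1 as origin, the differences give:
  (-25)·a + (-75)·b = +1.25
  (-35)·a + (-40)·b = +1.00
Eliminate b (×(-40) and ×(-75), subtract): -1625·a = 25.000 → a = ∂h/∂x = -0.01538
Back-substitute: b = ∂h/∂y = -0.01154.
Head at (439242, 3971011) = 345.34 + (-0.01538)·(130) + (-0.01154)·(-10) = 343.46 m.
That is lower than the 346.34 m at W3, so the point is downgradient.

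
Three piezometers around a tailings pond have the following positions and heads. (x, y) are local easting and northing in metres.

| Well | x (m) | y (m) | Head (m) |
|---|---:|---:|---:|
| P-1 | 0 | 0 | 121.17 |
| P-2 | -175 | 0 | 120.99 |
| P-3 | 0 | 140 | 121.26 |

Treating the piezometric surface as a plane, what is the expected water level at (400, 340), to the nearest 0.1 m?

121.8 m

∂h/∂x = (120.99 − 121.17) / (-175 − 0) = +0.001029
∂h/∂y = (121.26 − 121.17) / (140 − 0) = +0.0006429
h(400, 340) = 121.17 + (+0.001029)·(400) + (+0.0006429)·(340) = 121.17 +0.411 +0.219 = 121.800 m.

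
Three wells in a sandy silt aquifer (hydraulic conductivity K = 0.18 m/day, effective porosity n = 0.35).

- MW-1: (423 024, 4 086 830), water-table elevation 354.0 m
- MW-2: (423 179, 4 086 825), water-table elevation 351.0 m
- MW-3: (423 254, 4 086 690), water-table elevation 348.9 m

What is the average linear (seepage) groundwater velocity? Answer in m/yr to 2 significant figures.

3.7 m/yr

Three-point gradient (reference MW-1): Δ to MW-2 = (155, -5, -3.0), Δ to MW-3 = (230, -140, -5.1).
∂h/∂x = -0.01920, ∂h/∂y = +0.004891 (det = -20550).
|∇h| = √(-0.01920² + 0.004891²) = 0.01981
Seepage velocity v = K·i/n = 0.18 × 0.01981 / 0.35 = 0.01019 m/day = 3.722 m/yr.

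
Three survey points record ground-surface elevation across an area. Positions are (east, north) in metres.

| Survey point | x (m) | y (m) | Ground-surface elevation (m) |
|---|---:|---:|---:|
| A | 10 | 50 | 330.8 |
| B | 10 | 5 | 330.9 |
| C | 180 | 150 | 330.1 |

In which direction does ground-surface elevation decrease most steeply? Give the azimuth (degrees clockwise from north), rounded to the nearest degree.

With z = a·x + b·y + c and A as origin, the differences give:
  0·a + (-45)·b = +0.1
  170·a + 100·b = -0.7
Eliminate b (×100 and ×(-45), subtract): 7650·a = -21.50 → a = ∂z/∂x = -0.002810
Back-substitute: b = ∂z/∂y = -0.002222.
Steepest decrease is along −∇f: components (+0.002810 E, +0.002222 N).
Azimuth = atan2(+0.002810, +0.002222) = 51.7° ≈ 052°.

052°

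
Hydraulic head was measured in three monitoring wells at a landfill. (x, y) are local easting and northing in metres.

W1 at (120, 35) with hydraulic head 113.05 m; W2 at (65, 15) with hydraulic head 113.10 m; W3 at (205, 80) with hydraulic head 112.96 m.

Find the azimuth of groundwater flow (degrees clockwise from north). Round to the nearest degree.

Differences from W1: to W2 (Δx, Δy, Δh) = (-55, -20, +0.05); to W3 = (85, 45, -0.09).
Determinant of the coordinate differences = (-55)·45 − 85·(-20) = -775.
∂h/∂x = [(+0.05)·45 − (-0.09)·(-20)] / -775 = -0.0005806
∂h/∂y = [(-55)·(-0.09) − 85·(+0.05)] / -775 = -0.0009032
Flow direction (−∇h) has components (+0.0005806 E, +0.0009032 N).
Azimuth = atan2(E, N) = atan2(+0.0005806, +0.0009032) = 32.7° ≈ 033°.

033°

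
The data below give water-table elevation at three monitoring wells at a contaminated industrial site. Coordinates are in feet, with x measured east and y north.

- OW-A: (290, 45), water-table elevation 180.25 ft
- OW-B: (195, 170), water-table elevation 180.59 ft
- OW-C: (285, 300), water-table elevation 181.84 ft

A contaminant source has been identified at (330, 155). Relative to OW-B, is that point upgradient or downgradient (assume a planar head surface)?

upgradient

Taking OW-A as reference: OW-B−OW-A = (-95, 125, +0.34); OW-C−OW-A = (-5, 255, +1.59).
Solve a·Δx + b·Δy = Δh: det = (-95)·255 − (-5)·125 = -23600.
∂h/∂x = [(+0.34)·255 − (+1.59)·125] / -23600 = +0.004748
∂h/∂y = [(-95)·(+1.59) − (-5)·(+0.34)] / -23600 = +0.006328
Head at (330, 155) = 180.25 + (+0.004748)·(40) + (+0.006328)·(110) = 181.14 ft.
That is higher than the 180.59 ft at OW-B, so the point is upgradient.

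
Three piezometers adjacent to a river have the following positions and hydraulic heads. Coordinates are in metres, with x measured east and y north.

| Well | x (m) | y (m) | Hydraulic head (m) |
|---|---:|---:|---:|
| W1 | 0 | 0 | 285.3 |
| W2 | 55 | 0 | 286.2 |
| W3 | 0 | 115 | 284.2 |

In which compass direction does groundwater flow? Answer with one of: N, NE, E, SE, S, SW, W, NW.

NW

∂h/∂x = (286.2 − 285.3) / (55 − 0) = +0.01636
∂h/∂y = (284.2 − 285.3) / (115 − 0) = -0.009565
Flow = −∇h = (-0.01636 east, +0.009565 north), which points northwest.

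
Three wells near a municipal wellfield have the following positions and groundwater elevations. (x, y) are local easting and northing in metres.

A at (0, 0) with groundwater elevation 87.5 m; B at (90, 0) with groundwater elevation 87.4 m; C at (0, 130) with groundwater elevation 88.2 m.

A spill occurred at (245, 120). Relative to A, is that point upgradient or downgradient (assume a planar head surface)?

∂h/∂x = (87.4 − 87.5) / (90 − 0) = -0.001111
∂h/∂y = (88.2 − 87.5) / (130 − 0) = +0.005385
Head at (245, 120) = 87.5 + (-0.001111)·(245) + (+0.005385)·(120) = 87.87 m.
That is higher than the 87.5 m at A, so the point is upgradient.

upgradient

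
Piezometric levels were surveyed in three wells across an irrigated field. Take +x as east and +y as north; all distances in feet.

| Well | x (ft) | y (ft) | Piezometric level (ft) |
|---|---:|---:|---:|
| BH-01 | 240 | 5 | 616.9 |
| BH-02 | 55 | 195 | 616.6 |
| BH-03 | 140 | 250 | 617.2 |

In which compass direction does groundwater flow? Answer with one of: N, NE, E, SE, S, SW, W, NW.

SW

Three-point gradient (reference BH-01): Δ to BH-02 = (-185, 190, -0.3), Δ to BH-03 = (-100, 245, +0.3).
∂h/∂x = +0.004957, ∂h/∂y = +0.003248 (det = -26325).
Flow = −∇h = (-0.004957 east, -0.003248 north), which points southwest.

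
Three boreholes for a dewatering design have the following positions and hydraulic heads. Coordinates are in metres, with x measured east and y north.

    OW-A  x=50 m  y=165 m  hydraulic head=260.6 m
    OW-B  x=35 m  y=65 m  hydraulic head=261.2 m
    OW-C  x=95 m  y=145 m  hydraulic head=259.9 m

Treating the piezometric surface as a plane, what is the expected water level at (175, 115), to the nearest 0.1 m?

With h = a·x + b·y + c and OW-A as origin, the differences give:
  (-15)·a + (-100)·b = +0.6
  45·a + (-20)·b = -0.7
Eliminate b (×(-20) and ×(-100), subtract): 4800·a = -82.00 → a = ∂h/∂x = -0.01708
Back-substitute: b = ∂h/∂y = -0.003437.
h(175, 115) = 260.6 + (-0.01708)·(125) + (-0.003437)·(-50) = 260.6 -2.135 +0.172 = 258.636 m.

258.6 m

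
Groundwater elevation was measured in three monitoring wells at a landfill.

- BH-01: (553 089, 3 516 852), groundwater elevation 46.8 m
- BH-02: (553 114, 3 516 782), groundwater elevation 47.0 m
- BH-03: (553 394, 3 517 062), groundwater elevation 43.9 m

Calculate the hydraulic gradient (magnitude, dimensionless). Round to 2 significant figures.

0.0079

With h = a·x + b·y + c and BH-01 as origin, the differences give:
  25·a + (-70)·b = +0.2
  305·a + 210·b = -2.9
Eliminate b (×210 and ×(-70), subtract): 26600·a = -161.00 → a = ∂h/∂x = -0.006053
Back-substitute: b = ∂h/∂y = -0.005019.
|∇h| = √(-0.006053² + -0.005019²) = 0.007863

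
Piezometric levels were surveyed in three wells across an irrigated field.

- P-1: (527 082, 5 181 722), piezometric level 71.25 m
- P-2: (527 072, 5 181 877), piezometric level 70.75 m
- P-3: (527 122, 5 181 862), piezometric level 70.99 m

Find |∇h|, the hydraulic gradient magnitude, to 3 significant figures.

Differences from P-1: to P-2 (Δx, Δy, Δh) = (-10, 155, -0.50); to P-3 = (40, 140, -0.26).
Determinant of the coordinate differences = (-10)·140 − 40·155 = -7600.
∂h/∂x = [(-0.50)·140 − (-0.26)·155] / -7600 = +0.003908
∂h/∂y = [(-10)·(-0.26) − 40·(-0.50)] / -7600 = -0.002974
|∇h| = √(0.003908² + -0.002974²) = 0.004911

0.00491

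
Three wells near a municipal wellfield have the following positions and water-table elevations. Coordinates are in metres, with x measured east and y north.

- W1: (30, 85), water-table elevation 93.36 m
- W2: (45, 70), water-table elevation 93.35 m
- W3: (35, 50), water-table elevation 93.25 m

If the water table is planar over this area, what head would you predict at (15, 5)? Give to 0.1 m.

93.0 m

Three-point gradient (reference W1): Δ to W2 = (15, -15, -0.01), Δ to W3 = (5, -35, -0.11).
∂h/∂x = +0.002889, ∂h/∂y = +0.003556 (det = -450).
h(15, 5) = 93.36 + (+0.002889)·(-15) + (+0.003556)·(-80) = 93.36 -0.043 -0.284 = 93.032 m.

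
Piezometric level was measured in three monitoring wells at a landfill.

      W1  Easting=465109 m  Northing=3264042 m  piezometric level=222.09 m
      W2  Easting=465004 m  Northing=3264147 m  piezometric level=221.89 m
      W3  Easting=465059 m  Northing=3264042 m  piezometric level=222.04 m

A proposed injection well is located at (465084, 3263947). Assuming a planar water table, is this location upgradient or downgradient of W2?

Differences from W1: to W2 (Δx, Δy, Δh) = (-105, 105, -0.20); to W3 = (-50, 0, -0.05).
Determinant of the coordinate differences = (-105)·0 − (-50)·105 = 5250.
∂h/∂x = [(-0.20)·0 − (-0.05)·105] / 5250 = +0.001000
∂h/∂y = [(-105)·(-0.05) − (-50)·(-0.20)] / 5250 = -0.0009048
Head at (465084, 3263947) = 222.09 + (+0.001000)·(-25) + (-0.0009048)·(-95) = 222.15 m.
That is higher than the 221.89 m at W2, so the point is upgradient.

upgradient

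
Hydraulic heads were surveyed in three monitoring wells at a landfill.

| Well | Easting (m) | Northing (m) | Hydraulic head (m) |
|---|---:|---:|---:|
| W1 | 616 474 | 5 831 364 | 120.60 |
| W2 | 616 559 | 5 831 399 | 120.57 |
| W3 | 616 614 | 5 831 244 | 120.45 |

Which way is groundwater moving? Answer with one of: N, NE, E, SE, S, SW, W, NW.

Taking W1 as reference: W2−W1 = (85, 35, -0.03); W3−W1 = (140, -120, -0.15).
Determinant of the coordinate differences = 85·(-120) − 140·35 = -15100.
∂h/∂x = [(-0.03)·(-120) − (-0.15)·35] / -15100 = -0.0005861
∂h/∂y = [85·(-0.15) − 140·(-0.03)] / -15100 = +0.0005662
Flow = −∇h = (+0.0005861 east, -0.0005662 north), which points southeast.

SE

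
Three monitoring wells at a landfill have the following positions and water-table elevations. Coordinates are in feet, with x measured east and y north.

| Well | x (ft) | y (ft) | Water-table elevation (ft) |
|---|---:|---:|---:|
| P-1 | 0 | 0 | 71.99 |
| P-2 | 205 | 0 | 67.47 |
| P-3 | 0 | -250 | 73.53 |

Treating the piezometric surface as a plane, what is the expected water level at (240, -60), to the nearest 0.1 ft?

∂h/∂x = (67.47 − 71.99) / (205 − 0) = -0.02205
∂h/∂y = (73.53 − 71.99) / (-250 − 0) = -0.006160
h(240, -60) = 71.99 + (-0.02205)·(240) + (-0.006160)·(-60) = 71.99 -5.292 +0.370 = 67.068 ft.

67.1 ft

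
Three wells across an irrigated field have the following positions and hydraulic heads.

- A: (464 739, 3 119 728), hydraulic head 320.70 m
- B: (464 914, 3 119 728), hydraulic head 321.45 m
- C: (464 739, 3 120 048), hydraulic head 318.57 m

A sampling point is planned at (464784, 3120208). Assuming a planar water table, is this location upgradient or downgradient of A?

downgradient

∂h/∂x = (321.45 − 320.70) / (464914 − 464739) = +0.004286
∂h/∂y = (318.57 − 320.70) / (3120048 − 3119728) = -0.006656
Head at (464784, 3120208) = 320.70 + (+0.004286)·(45) + (-0.006656)·(480) = 317.70 m.
That is lower than the 320.70 m at A, so the point is downgradient.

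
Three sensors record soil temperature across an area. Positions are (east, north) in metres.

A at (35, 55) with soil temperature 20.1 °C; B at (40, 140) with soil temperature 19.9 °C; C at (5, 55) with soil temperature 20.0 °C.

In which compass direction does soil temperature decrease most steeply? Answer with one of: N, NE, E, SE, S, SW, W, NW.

Taking A as reference: B−A = (5, 85, -0.2); C−A = (-30, 0, -0.1).
Determinant of the coordinate differences = 5·0 − (-30)·85 = 2550.
∂T/∂x = [(-0.2)·0 − (-0.1)·85] / 2550 = +0.003333
∂T/∂y = [5·(-0.1) − (-30)·(-0.2)] / 2550 = -0.002549
Steepest decrease is along −∇f = (-0.003333 E, +0.002549 N) → northwest.

NW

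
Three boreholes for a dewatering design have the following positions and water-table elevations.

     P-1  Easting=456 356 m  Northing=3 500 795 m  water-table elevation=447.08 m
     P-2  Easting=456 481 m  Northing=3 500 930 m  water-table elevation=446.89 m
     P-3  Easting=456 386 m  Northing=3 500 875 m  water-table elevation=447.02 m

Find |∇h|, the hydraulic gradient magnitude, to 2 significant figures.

0.0012

Taking P-1 as reference: P-2−P-1 = (125, 135, -0.19); P-3−P-1 = (30, 80, -0.06).
Determinant of the coordinate differences = 125·80 − 30·135 = 5950.
∂h/∂x = [(-0.19)·80 − (-0.06)·135] / 5950 = -0.001193
∂h/∂y = [125·(-0.06) − 30·(-0.19)] / 5950 = -0.0003025
|∇h| = √(-0.001193² + -0.0003025²) = 0.001231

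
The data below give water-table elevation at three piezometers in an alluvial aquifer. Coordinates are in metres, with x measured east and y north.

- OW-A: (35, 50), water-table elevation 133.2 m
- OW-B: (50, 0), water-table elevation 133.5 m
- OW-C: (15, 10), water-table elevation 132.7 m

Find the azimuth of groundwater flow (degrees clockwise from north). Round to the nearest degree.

268°

Taking OW-A as reference: OW-B−OW-A = (15, -50, +0.3); OW-C−OW-A = (-20, -40, -0.5).
Determinant of the coordinate differences = 15·(-40) − (-20)·(-50) = -1600.
∂h/∂x = [(+0.3)·(-40) − (-0.5)·(-50)] / -1600 = +0.02313
∂h/∂y = [15·(-0.5) − (-20)·(+0.3)] / -1600 = +0.0009375
Flow direction (−∇h) has components (-0.02313 E, -0.0009375 N).
Azimuth = atan2(E, N) = atan2(-0.02313, -0.0009375) = 267.7° ≈ 268°.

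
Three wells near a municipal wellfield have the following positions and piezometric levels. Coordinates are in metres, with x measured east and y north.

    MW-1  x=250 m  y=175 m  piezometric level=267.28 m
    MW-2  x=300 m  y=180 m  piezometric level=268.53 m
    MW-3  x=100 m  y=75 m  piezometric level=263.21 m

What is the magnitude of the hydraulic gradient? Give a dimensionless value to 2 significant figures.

0.025

Differences from MW-1: to MW-2 (Δx, Δy, Δh) = (50, 5, +1.25); to MW-3 = (-150, -100, -4.07).
Solve a·Δx + b·Δy = Δh: det = 50·(-100) − (-150)·5 = -4250.
∂h/∂x = [(+1.25)·(-100) − (-4.07)·5] / -4250 = +0.02462
∂h/∂y = [50·(-4.07) − (-150)·(+1.25)] / -4250 = +0.003765
|∇h| = √(0.02462² + 0.003765²) = 0.02491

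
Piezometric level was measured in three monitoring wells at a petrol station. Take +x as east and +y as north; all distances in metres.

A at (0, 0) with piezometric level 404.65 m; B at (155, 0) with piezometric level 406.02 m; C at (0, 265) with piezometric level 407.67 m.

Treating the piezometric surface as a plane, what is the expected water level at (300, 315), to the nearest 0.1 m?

∂h/∂x = (406.02 − 404.65) / (155 − 0) = +0.008839
∂h/∂y = (407.67 − 404.65) / (265 − 0) = +0.01140
h(300, 315) = 404.65 + (+0.008839)·(300) + (+0.01140)·(315) = 404.65 +2.652 +3.590 = 410.891 m.

410.9 m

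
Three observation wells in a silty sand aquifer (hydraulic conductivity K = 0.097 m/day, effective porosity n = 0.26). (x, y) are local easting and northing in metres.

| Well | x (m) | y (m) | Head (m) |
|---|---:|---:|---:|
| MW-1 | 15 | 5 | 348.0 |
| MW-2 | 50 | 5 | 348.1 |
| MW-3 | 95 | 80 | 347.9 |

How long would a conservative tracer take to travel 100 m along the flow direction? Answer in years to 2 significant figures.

Taking MW-1 as reference: MW-2−MW-1 = (35, 0, +0.1); MW-3−MW-1 = (80, 75, -0.1).
Determinant of the coordinate differences = 35·75 − 80·0 = 2625.
∂h/∂x = [(+0.1)·75 − (-0.1)·0] / 2625 = +0.002857
∂h/∂y = [35·(-0.1) − 80·(+0.1)] / 2625 = -0.004381
|∇h| = √(0.002857² + -0.004381²) = 0.00523
Seepage velocity v = K·i/n = 0.097 × 0.00523 / 0.26 = 0.001951 m/day.
t = 100 / 0.001951 = 5.126e+04 days = 140 years.

140 years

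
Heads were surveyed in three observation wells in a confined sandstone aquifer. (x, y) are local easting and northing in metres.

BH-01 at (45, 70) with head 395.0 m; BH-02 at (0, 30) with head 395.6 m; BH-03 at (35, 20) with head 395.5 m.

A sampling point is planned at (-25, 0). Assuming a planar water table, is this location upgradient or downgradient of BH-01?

upgradient

With h = a·x + b·y + c and BH-01 as origin, the differences give:
  (-45)·a + (-40)·b = +0.6
  (-10)·a + (-50)·b = +0.5
Eliminate b (×(-50) and ×(-40), subtract): 1850·a = -10.00 → a = ∂h/∂x = -0.005405
Back-substitute: b = ∂h/∂y = -0.008919.
Head at (-25, 0) = 395.0 + (-0.005405)·(-70) + (-0.008919)·(-70) = 396.00 m.
That is higher than the 395.0 m at BH-01, so the point is upgradient.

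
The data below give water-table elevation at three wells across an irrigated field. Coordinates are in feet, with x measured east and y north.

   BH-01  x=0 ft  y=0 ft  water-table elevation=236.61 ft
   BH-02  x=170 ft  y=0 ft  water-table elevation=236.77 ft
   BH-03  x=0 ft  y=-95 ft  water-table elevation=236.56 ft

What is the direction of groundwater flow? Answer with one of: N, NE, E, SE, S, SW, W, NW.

∂h/∂x = (236.77 − 236.61) / (170 − 0) = +0.0009412
∂h/∂y = (236.56 − 236.61) / (-95 − 0) = +0.0005263
Flow = −∇h = (-0.0009412 east, -0.0005263 north), which points southwest.

SW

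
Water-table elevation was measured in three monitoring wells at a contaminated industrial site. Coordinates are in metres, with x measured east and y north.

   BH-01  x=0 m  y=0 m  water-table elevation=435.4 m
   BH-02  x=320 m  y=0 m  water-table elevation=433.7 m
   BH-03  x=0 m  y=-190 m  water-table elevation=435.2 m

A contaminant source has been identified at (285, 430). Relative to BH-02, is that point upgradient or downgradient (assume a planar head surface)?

upgradient

∂h/∂x = (433.7 − 435.4) / (320 − 0) = -0.005312
∂h/∂y = (435.2 − 435.4) / (-190 − 0) = +0.001053
Head at (285, 430) = 435.4 + (-0.005312)·(285) + (+0.001053)·(430) = 434.34 m.
That is higher than the 433.7 m at BH-02, so the point is upgradient.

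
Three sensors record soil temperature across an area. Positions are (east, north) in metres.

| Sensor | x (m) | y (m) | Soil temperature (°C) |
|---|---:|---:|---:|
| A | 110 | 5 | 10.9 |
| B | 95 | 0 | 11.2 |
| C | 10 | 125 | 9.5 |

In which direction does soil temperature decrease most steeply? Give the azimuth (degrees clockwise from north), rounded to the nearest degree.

Differences from A: to B (Δx, Δy, Δh) = (-15, -5, +0.3); to C = (-100, 120, -1.4).
Determinant of the coordinate differences = (-15)·120 − (-100)·(-5) = -2300.
∂T/∂x = [(+0.3)·120 − (-1.4)·(-5)] / -2300 = -0.01261
∂T/∂y = [(-15)·(-1.4) − (-100)·(+0.3)] / -2300 = -0.02217
Steepest decrease is along −∇f: components (+0.01261 E, +0.02217 N).
Azimuth = atan2(+0.01261, +0.02217) = 29.6° ≈ 030°.

030°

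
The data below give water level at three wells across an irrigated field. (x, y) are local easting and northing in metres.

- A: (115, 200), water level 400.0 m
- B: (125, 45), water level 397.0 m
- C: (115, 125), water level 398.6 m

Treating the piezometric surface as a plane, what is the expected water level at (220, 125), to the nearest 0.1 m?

Three-point gradient (reference A): Δ to B = (10, -155, -3.0), Δ to C = (0, -75, -1.4).
∂h/∂x = -0.01067, ∂h/∂y = +0.01867 (det = -750).
h(220, 125) = 400.0 + (-0.01067)·(105) + (+0.01867)·(-75) = 400.0 -1.120 -1.400 = 397.480 m.

397.5 m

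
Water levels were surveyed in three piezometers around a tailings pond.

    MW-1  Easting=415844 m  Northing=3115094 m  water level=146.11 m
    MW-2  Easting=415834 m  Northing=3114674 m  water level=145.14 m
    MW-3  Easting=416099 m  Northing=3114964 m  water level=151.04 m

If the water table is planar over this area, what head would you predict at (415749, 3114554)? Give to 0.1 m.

143.2 m

With h = a·x + b·y + c and MW-1 as origin, the differences give:
  (-10)·a + (-420)·b = -0.97
  255·a + (-130)·b = +4.93
Eliminate b (×(-130) and ×(-420), subtract): 108400·a = 2196.700 → a = ∂h/∂x = +0.02026
Back-substitute: b = ∂h/∂y = +0.001827.
h(415749, 3114554) = 146.11 + (+0.02026)·(-95) + (+0.001827)·(-540) = 146.11 -1.925 -0.987 = 143.198 m.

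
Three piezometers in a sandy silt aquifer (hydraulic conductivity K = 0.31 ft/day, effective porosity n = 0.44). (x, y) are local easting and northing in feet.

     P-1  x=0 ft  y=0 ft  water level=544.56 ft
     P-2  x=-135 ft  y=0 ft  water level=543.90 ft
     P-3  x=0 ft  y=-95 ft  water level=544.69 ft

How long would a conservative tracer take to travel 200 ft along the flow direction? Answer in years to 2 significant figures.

∂h/∂x = (543.90 − 544.56) / (-135 − 0) = +0.004889
∂h/∂y = (544.69 − 544.56) / (-95 − 0) = -0.001368
|∇h| = √(0.004889² + -0.001368²) = 0.005077
Seepage velocity v = K·i/n = 0.31 × 0.005077 / 0.44 = 0.003577 ft/day.
t = 200 / 0.003577 = 5.591e+04 days = 153 years.

150 years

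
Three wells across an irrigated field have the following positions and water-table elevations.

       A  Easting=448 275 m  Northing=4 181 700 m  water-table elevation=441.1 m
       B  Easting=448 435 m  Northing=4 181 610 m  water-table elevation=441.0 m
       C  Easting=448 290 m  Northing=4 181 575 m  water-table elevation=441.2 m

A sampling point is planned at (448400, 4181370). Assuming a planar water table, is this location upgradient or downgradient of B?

Differences from A: to B (Δx, Δy, Δh) = (160, -90, -0.1); to C = (15, -125, +0.1).
Solve a·Δx + b·Δy = Δh: det = 160·(-125) − 15·(-90) = -18650.
∂h/∂x = [(-0.1)·(-125) − (+0.1)·(-90)] / -18650 = -0.001153
∂h/∂y = [160·(+0.1) − 15·(-0.1)] / -18650 = -0.0009383
Head at (448400, 4181370) = 441.1 + (-0.001153)·(125) + (-0.0009383)·(-330) = 441.27 m.
That is higher than the 441.0 m at B, so the point is upgradient.

upgradient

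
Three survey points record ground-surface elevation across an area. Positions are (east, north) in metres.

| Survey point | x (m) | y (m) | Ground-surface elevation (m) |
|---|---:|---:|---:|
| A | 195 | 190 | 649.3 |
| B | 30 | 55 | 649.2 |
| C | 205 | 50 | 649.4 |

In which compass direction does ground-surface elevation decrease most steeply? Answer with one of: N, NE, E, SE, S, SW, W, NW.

NW

With z = a·x + b·y + c and A as origin, the differences give:
  (-165)·a + (-135)·b = -0.1
  10·a + (-140)·b = +0.1
Eliminate b (×(-140) and ×(-135), subtract): 24450·a = 27.50 → a = ∂z/∂x = +0.001125
Back-substitute: b = ∂z/∂y = -0.0006339.
Steepest decrease is along −∇f = (-0.001125 E, +0.0006339 N) → northwest.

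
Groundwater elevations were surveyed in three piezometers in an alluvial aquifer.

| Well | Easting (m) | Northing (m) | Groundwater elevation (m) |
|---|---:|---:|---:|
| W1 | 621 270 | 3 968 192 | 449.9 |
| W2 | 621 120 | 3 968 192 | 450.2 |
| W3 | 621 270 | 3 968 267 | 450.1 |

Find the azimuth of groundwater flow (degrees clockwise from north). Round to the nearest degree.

143°

∂h/∂x = (450.2 − 449.9) / (621120 − 621270) = -0.002000
∂h/∂y = (450.1 − 449.9) / (3968267 − 3968192) = +0.002667
Flow direction (−∇h) has components (+0.002000 E, -0.002667 N).
Azimuth = atan2(E, N) = atan2(+0.002000, -0.002667) = 143.1° ≈ 143°.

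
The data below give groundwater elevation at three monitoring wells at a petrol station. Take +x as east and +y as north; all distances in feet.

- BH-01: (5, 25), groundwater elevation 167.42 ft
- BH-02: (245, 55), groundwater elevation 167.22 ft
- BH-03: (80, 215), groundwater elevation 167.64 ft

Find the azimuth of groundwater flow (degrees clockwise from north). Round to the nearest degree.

Differences from BH-01: to BH-02 (Δx, Δy, Δh) = (240, 30, -0.20); to BH-03 = (75, 190, +0.22).
Determinant of the coordinate differences = 240·190 − 75·30 = 43350.
∂h/∂x = [(-0.20)·190 − (+0.22)·30] / 43350 = -0.001029
∂h/∂y = [240·(+0.22) − 75·(-0.20)] / 43350 = +0.001564
Flow direction (−∇h) has components (+0.001029 E, -0.001564 N).
Azimuth = atan2(E, N) = atan2(+0.001029, -0.001564) = 146.7° ≈ 147°.

147°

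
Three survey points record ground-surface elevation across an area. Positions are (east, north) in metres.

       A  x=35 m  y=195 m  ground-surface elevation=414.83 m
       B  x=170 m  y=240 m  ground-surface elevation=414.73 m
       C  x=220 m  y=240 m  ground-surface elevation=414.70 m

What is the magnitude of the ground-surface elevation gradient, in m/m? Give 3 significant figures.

0.000734 m/m

Taking A as reference: B−A = (135, 45, -0.10); C−A = (185, 45, -0.13).
Determinant of the coordinate differences = 135·45 − 185·45 = -2250.
∂z/∂x = [(-0.10)·45 − (-0.13)·45] / -2250 = -0.0006000
∂z/∂y = [135·(-0.13) − 185·(-0.10)] / -2250 = -0.0004222
|∇f| = √(-0.0006000² + -0.0004222²) = 0.0007337 m/m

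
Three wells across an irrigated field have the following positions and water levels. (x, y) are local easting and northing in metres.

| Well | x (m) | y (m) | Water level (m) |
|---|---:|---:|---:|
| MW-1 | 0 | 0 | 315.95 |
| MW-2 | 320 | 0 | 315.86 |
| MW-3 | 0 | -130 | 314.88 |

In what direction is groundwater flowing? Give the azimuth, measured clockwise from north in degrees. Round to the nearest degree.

178°

∂h/∂x = (315.86 − 315.95) / (320 − 0) = -0.0002812
∂h/∂y = (314.88 − 315.95) / (-130 − 0) = +0.008231
Flow direction (−∇h) has components (+0.0002812 E, -0.008231 N).
Azimuth = atan2(E, N) = atan2(+0.0002812, -0.008231) = 178.0° ≈ 178°.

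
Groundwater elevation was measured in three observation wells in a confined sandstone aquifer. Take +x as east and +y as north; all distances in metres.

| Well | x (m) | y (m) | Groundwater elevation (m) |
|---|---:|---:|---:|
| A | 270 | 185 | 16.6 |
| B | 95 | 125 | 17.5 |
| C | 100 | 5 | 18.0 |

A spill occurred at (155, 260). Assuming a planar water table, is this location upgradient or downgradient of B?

Taking A as reference: B−A = (-175, -60, +0.9); C−A = (-170, -180, +1.4).
Solve a·Δx + b·Δy = Δh: det = (-175)·(-180) − (-170)·(-60) = 21300.
∂h/∂x = [(+0.9)·(-180) − (+1.4)·(-60)] / 21300 = -0.003662
∂h/∂y = [(-175)·(+1.4) − (-170)·(+0.9)] / 21300 = -0.004319
Head at (155, 260) = 16.6 + (-0.003662)·(-115) + (-0.004319)·(75) = 16.70 m.
That is lower than the 17.5 m at B, so the point is downgradient.

downgradient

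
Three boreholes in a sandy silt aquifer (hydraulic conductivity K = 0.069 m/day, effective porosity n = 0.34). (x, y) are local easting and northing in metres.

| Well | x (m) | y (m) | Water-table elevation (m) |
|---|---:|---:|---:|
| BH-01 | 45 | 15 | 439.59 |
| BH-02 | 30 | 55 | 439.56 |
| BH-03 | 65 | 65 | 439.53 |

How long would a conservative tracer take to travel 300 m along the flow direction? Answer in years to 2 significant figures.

Differences from BH-01: to BH-02 (Δx, Δy, Δh) = (-15, 40, -0.03); to BH-03 = (20, 50, -0.06).
Solve a·Δx + b·Δy = Δh: det = (-15)·50 − 20·40 = -1550.
∂h/∂x = [(-0.03)·50 − (-0.06)·40] / -1550 = -0.0005806
∂h/∂y = [(-15)·(-0.06) − 20·(-0.03)] / -1550 = -0.0009677
|∇h| = √(-0.0005806² + -0.0009677²) = 0.001129
Seepage velocity v = K·i/n = 0.069 × 0.001129 / 0.34 = 0.0002291 m/day.
t = 300 / 0.0002291 = 1.309e+06 days = 3.58e+03 years.

3600 years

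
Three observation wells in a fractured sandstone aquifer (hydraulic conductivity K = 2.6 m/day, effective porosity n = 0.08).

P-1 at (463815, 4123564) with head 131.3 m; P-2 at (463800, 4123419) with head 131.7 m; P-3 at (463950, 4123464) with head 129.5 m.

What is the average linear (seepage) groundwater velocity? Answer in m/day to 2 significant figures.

With h = a·x + b·y + c and P-1 as origin, the differences give:
  (-15)·a + (-145)·b = +0.4
  135·a + (-100)·b = -1.8
Eliminate b (×(-100) and ×(-145), subtract): 21075·a = -301.00 → a = ∂h/∂x = -0.01428
Back-substitute: b = ∂h/∂y = -0.001281.
|∇h| = √(-0.01428² + -0.001281²) = 0.01434
Seepage velocity v = K·i/n = 2.6 × 0.01434 / 0.08 = 0.4661 m/day.

0.47 m/day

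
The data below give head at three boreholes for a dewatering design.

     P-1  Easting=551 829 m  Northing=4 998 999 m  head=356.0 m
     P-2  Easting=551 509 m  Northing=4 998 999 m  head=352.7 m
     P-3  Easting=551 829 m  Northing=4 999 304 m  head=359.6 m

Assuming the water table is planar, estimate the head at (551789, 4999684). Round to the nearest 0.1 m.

363.7 m

∂h/∂x = (352.7 − 356.0) / (551509 − 551829) = +0.01031
∂h/∂y = (359.6 − 356.0) / (4999304 − 4998999) = +0.01180
h(551789, 4999684) = 356.0 + (+0.01031)·(-40) + (+0.01180)·(685) = 356.0 -0.413 +8.085 = 363.673 m.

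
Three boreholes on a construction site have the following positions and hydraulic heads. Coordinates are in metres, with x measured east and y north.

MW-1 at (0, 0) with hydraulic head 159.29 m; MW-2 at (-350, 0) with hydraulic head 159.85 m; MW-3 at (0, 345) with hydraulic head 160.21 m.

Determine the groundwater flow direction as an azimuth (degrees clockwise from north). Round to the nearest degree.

149°

∂h/∂x = (159.85 − 159.29) / (-350 − 0) = -0.001600
∂h/∂y = (160.21 − 159.29) / (345 − 0) = +0.002667
Flow direction (−∇h) has components (+0.001600 E, -0.002667 N).
Azimuth = atan2(E, N) = atan2(+0.001600, -0.002667) = 149.0° ≈ 149°.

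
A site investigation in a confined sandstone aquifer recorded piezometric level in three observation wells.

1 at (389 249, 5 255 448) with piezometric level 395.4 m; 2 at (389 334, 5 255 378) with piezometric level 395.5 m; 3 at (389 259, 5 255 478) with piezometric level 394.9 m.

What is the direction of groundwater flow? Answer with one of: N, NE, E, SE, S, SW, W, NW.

Taking 1 as reference: 2−1 = (85, -70, +0.1); 3−1 = (10, 30, -0.5).
Determinant of the coordinate differences = 85·30 − 10·(-70) = 3250.
∂h/∂x = [(+0.1)·30 − (-0.5)·(-70)] / 3250 = -0.009846
∂h/∂y = [85·(-0.5) − 10·(+0.1)] / 3250 = -0.01338
Flow = −∇h = (+0.009846 east, +0.01338 north), which points northeast.

NE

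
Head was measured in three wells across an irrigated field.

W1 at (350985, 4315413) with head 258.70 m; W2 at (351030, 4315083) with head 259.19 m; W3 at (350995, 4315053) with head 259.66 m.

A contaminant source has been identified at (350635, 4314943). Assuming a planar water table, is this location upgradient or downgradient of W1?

upgradient

Differences from W1: to W2 (Δx, Δy, Δh) = (45, -330, +0.49); to W3 = (10, -360, +0.96).
Determinant of the coordinate differences = 45·(-360) − 10·(-330) = -12900.
∂h/∂x = [(+0.49)·(-360) − (+0.96)·(-330)] / -12900 = -0.01088
∂h/∂y = [45·(+0.96) − 10·(+0.49)] / -12900 = -0.002969
Head at (350635, 4314943) = 258.70 + (-0.01088)·(-350) + (-0.002969)·(-470) = 263.90 m.
That is higher than the 258.70 m at W1, so the point is upgradient.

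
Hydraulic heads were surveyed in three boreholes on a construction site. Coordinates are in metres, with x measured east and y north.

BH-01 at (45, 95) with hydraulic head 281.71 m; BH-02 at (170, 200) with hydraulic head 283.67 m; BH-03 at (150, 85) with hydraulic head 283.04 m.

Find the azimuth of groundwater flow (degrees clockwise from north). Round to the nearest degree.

With h = a·x + b·y + c and BH-01 as origin, the differences give:
  125·a + 105·b = +1.96
  105·a + (-10)·b = +1.33
Eliminate b (×(-10) and ×105, subtract): -12275·a = -159.250 → a = ∂h/∂x = +0.01297
Back-substitute: b = ∂h/∂y = +0.003222.
Flow direction (−∇h) has components (-0.01297 E, -0.003222 N).
Azimuth = atan2(E, N) = atan2(-0.01297, -0.003222) = 256.1° ≈ 256°.

256°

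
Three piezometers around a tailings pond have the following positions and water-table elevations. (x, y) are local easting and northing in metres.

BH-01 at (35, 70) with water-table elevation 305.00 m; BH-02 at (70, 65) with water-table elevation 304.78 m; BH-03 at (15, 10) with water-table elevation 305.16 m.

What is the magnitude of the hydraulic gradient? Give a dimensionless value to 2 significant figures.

Differences from BH-01: to BH-02 (Δx, Δy, Δh) = (35, -5, -0.22); to BH-03 = (-20, -60, +0.16).
Solve a·Δx + b·Δy = Δh: det = 35·(-60) − (-20)·(-5) = -2200.
∂h/∂x = [(-0.22)·(-60) − (+0.16)·(-5)] / -2200 = -0.006364
∂h/∂y = [35·(+0.16) − (-20)·(-0.22)] / -2200 = -0.0005455
|∇h| = √(-0.006364² + -0.0005455²) = 0.006387

0.0064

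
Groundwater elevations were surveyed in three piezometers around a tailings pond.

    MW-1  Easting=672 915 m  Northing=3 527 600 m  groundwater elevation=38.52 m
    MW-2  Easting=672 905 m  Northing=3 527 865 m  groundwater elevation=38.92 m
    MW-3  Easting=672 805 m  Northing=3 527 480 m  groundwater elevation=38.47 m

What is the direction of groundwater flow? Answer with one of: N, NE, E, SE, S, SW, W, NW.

SE

Taking MW-1 as reference: MW-2−MW-1 = (-10, 265, +0.40); MW-3−MW-1 = (-110, -120, -0.05).
Solve a·Δx + b·Δy = Δh: det = (-10)·(-120) − (-110)·265 = 30350.
∂h/∂x = [(+0.40)·(-120) − (-0.05)·265] / 30350 = -0.001145
∂h/∂y = [(-10)·(-0.05) − (-110)·(+0.40)] / 30350 = +0.001466
Flow = −∇h = (+0.001145 east, -0.001466 north), which points southeast.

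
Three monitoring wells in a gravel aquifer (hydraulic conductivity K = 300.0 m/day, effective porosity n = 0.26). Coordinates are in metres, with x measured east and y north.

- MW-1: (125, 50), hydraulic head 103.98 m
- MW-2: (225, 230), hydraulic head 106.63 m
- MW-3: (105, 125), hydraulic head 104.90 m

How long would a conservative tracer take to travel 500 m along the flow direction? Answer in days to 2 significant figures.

Taking MW-1 as reference: MW-2−MW-1 = (100, 180, +2.65); MW-3−MW-1 = (-20, 75, +0.92).
Determinant of the coordinate differences = 100·75 − (-20)·180 = 11100.
∂h/∂x = [(+2.65)·75 − (+0.92)·180] / 11100 = +0.002986
∂h/∂y = [100·(+0.92) − (-20)·(+2.65)] / 11100 = +0.01306
|∇h| = √(0.002986² + 0.01306²) = 0.0134
Seepage velocity v = K·i/n = 300.0 × 0.0134 / 0.26 = 15.46 m/day.
t = 500 / 15.46 = 32.34 days.

32 days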